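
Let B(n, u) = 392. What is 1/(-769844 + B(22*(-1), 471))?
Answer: -1/769452 ≈ -1.2996e-6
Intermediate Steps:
1/(-769844 + B(22*(-1), 471)) = 1/(-769844 + 392) = 1/(-769452) = -1/769452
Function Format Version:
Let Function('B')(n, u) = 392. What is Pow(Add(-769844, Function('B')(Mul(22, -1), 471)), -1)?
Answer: Rational(-1, 769452) ≈ -1.2996e-6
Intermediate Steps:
Pow(Add(-769844, Function('B')(Mul(22, -1), 471)), -1) = Pow(Add(-769844, 392), -1) = Pow(-769452, -1) = Rational(-1, 769452)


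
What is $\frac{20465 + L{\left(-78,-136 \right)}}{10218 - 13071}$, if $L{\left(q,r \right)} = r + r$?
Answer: $- \frac{6731}{951} \approx -7.0778$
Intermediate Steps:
$L{\left(q,r \right)} = 2 r$
$\frac{20465 + L{\left(-78,-136 \right)}}{10218 - 13071} = \frac{20465 + 2 \left(-136\right)}{10218 - 13071} = \frac{20465 - 272}{-2853} = 20193 \left(- \frac{1}{2853}\right) = - \frac{6731}{951}$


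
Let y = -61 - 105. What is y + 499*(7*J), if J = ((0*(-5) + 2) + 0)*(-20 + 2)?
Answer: -125914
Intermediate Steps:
J = -36 (J = ((0 + 2) + 0)*(-18) = (2 + 0)*(-18) = 2*(-18) = -36)
y = -166
y + 499*(7*J) = -166 + 499*(7*(-36)) = -166 + 499*(-252) = -166 - 125748 = -125914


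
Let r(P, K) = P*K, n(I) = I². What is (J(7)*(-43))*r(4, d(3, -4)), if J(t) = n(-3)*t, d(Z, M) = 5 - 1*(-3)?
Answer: -86688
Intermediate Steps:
d(Z, M) = 8 (d(Z, M) = 5 + 3 = 8)
J(t) = 9*t (J(t) = (-3)²*t = 9*t)
r(P, K) = K*P
(J(7)*(-43))*r(4, d(3, -4)) = ((9*7)*(-43))*(8*4) = (63*(-43))*32 = -2709*32 = -86688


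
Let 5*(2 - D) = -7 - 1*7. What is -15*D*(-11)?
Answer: 792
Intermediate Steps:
D = 24/5 (D = 2 - (-7 - 1*7)/5 = 2 - (-7 - 7)/5 = 2 - 1/5*(-14) = 2 + 14/5 = 24/5 ≈ 4.8000)
-15*D*(-11) = -15*24/5*(-11) = -72*(-11) = 792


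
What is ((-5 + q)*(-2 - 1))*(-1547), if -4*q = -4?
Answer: -18564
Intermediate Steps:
q = 1 (q = -¼*(-4) = 1)
((-5 + q)*(-2 - 1))*(-1547) = ((-5 + 1)*(-2 - 1))*(-1547) = -4*(-3)*(-1547) = 12*(-1547) = -18564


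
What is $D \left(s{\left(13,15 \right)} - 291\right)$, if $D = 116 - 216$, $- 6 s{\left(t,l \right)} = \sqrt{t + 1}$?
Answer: $29100 + \frac{50 \sqrt{14}}{3} \approx 29162.0$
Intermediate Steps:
$s{\left(t,l \right)} = - \frac{\sqrt{1 + t}}{6}$ ($s{\left(t,l \right)} = - \frac{\sqrt{t + 1}}{6} = - \frac{\sqrt{1 + t}}{6}$)
$D = -100$
$D \left(s{\left(13,15 \right)} - 291\right) = - 100 \left(- \frac{\sqrt{1 + 13}}{6} - 291\right) = - 100 \left(- \frac{\sqrt{14}}{6} - 291\right) = - 100 \left(-291 - \frac{\sqrt{14}}{6}\right) = 29100 + \frac{50 \sqrt{14}}{3}$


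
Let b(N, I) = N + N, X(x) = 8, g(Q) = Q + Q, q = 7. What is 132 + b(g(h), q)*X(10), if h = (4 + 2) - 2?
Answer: 260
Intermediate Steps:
h = 4 (h = 6 - 2 = 4)
g(Q) = 2*Q
b(N, I) = 2*N
132 + b(g(h), q)*X(10) = 132 + (2*(2*4))*8 = 132 + (2*8)*8 = 132 + 16*8 = 132 + 128 = 260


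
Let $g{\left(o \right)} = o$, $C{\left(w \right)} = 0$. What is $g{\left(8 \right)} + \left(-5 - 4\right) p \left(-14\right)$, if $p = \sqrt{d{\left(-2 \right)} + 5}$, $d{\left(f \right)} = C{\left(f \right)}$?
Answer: $8 + 126 \sqrt{5} \approx 289.74$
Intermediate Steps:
$d{\left(f \right)} = 0$
$p = \sqrt{5}$ ($p = \sqrt{0 + 5} = \sqrt{5} \approx 2.2361$)
$g{\left(8 \right)} + \left(-5 - 4\right) p \left(-14\right) = 8 + \left(-5 - 4\right) \sqrt{5} \left(-14\right) = 8 + - 9 \sqrt{5} \left(-14\right) = 8 + 126 \sqrt{5}$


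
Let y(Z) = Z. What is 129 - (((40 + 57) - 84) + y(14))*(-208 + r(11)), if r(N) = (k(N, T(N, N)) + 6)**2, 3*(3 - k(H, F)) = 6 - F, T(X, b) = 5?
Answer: 3717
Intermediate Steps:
k(H, F) = 1 + F/3 (k(H, F) = 3 - (6 - F)/3 = 3 + (-2 + F/3) = 1 + F/3)
r(N) = 676/9 (r(N) = ((1 + (1/3)*5) + 6)**2 = ((1 + 5/3) + 6)**2 = (8/3 + 6)**2 = (26/3)**2 = 676/9)
129 - (((40 + 57) - 84) + y(14))*(-208 + r(11)) = 129 - (((40 + 57) - 84) + 14)*(-208 + 676/9) = 129 - ((97 - 84) + 14)*(-1196)/9 = 129 - (13 + 14)*(-1196)/9 = 129 - 27*(-1196)/9 = 129 - 1*(-3588) = 129 + 3588 = 3717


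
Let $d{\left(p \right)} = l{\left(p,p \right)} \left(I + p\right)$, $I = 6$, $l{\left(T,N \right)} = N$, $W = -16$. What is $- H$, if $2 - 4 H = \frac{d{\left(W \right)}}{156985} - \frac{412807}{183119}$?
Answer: $- \frac{24453816057}{22997548972} \approx -1.0633$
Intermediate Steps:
$d{\left(p \right)} = p \left(6 + p\right)$
$H = \frac{24453816057}{22997548972}$ ($H = \frac{1}{2} - \frac{\frac{\left(-16\right) \left(6 - 16\right)}{156985} - \frac{412807}{183119}}{4} = \frac{1}{2} - \frac{\left(-16\right) \left(-10\right) \frac{1}{156985} - \frac{412807}{183119}}{4} = \frac{1}{2} - \frac{160 \cdot \frac{1}{156985} - \frac{412807}{183119}}{4} = \frac{1}{2} - \frac{\frac{32}{31397} - \frac{412807}{183119}}{4} = \frac{1}{2} - - \frac{12955041571}{22997548972} = \frac{1}{2} + \frac{12955041571}{22997548972} = \frac{24453816057}{22997548972} \approx 1.0633$)
$- H = \left(-1\right) \frac{24453816057}{22997548972} = - \frac{24453816057}{22997548972}$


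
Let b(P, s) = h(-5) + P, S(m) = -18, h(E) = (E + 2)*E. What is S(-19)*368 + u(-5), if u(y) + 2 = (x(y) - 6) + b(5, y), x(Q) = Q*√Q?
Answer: -6612 - 5*I*√5 ≈ -6612.0 - 11.18*I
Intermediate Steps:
h(E) = E*(2 + E) (h(E) = (2 + E)*E = E*(2 + E))
x(Q) = Q^(3/2)
b(P, s) = 15 + P (b(P, s) = -5*(2 - 5) + P = -5*(-3) + P = 15 + P)
u(y) = 12 + y^(3/2) (u(y) = -2 + ((y^(3/2) - 6) + (15 + 5)) = -2 + ((-6 + y^(3/2)) + 20) = -2 + (14 + y^(3/2)) = 12 + y^(3/2))
S(-19)*368 + u(-5) = -18*368 + (12 + (-5)^(3/2)) = -6624 + (12 - 5*I*√5) = -6612 - 5*I*√5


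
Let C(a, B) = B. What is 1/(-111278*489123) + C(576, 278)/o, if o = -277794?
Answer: -840619955207/839997034351002 ≈ -0.0010007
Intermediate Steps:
1/(-111278*489123) + C(576, 278)/o = 1/(-111278*489123) + 278/(-277794) = -1/111278*1/489123 + 278*(-1/277794) = -1/54428629194 - 139/138897 = -840619955207/839997034351002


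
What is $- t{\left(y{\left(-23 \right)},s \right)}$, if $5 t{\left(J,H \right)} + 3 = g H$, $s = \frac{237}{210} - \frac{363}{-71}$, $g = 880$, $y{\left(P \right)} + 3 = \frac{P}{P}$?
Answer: $- \frac{2728181}{2485} \approx -1097.9$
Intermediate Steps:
$y{\left(P \right)} = -2$ ($y{\left(P \right)} = -3 + \frac{P}{P} = -3 + 1 = -2$)
$s = \frac{31019}{4970}$ ($s = 237 \cdot \frac{1}{210} - - \frac{363}{71} = \frac{79}{70} + \frac{363}{71} = \frac{31019}{4970} \approx 6.2412$)
$t{\left(J,H \right)} = - \frac{3}{5} + 176 H$ ($t{\left(J,H \right)} = - \frac{3}{5} + \frac{880 H}{5} = - \frac{3}{5} + 176 H$)
$- t{\left(y{\left(-23 \right)},s \right)} = - (- \frac{3}{5} + 176 \cdot \frac{31019}{4970}) = - (- \frac{3}{5} + \frac{2729672}{2485}) = \left(-1\right) \frac{2728181}{2485} = - \frac{2728181}{2485}$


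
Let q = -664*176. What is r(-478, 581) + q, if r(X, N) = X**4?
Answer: 52204821392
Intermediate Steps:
q = -116864
r(-478, 581) + q = (-478)**4 - 116864 = 52204938256 - 116864 = 52204821392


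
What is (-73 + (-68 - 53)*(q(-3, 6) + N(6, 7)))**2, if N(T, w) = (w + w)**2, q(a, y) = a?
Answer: 548777476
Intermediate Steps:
N(T, w) = 4*w**2 (N(T, w) = (2*w)**2 = 4*w**2)
(-73 + (-68 - 53)*(q(-3, 6) + N(6, 7)))**2 = (-73 + (-68 - 53)*(-3 + 4*7**2))**2 = (-73 - 121*(-3 + 4*49))**2 = (-73 - 121*(-3 + 196))**2 = (-73 - 121*193)**2 = (-73 - 23353)**2 = (-23426)**2 = 548777476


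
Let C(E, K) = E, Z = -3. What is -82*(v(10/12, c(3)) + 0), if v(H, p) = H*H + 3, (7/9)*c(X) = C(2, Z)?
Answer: -5453/18 ≈ -302.94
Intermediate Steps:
c(X) = 18/7 (c(X) = (9/7)*2 = 18/7)
v(H, p) = 3 + H² (v(H, p) = H² + 3 = 3 + H²)
-82*(v(10/12, c(3)) + 0) = -82*((3 + (10/12)²) + 0) = -82*((3 + (10*(1/12))²) + 0) = -82*((3 + (⅚)²) + 0) = -82*((3 + 25/36) + 0) = -82*(133/36 + 0) = -82*133/36 = -5453/18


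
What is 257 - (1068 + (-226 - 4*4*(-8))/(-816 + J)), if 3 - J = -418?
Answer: -320443/395 ≈ -811.25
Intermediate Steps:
J = 421 (J = 3 - 1*(-418) = 3 + 418 = 421)
257 - (1068 + (-226 - 4*4*(-8))/(-816 + J)) = 257 - (1068 + (-226 - 4*4*(-8))/(-816 + 421)) = 257 - (1068 + (-226 - 16*(-8))/(-395)) = 257 - (1068 + (-226 + 128)*(-1/395)) = 257 - (1068 - 98*(-1/395)) = 257 - (1068 + 98/395) = 257 - 1*421958/395 = 257 - 421958/395 = -320443/395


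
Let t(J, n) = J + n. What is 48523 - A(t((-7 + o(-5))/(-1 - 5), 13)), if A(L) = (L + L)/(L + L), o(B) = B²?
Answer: 48522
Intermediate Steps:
A(L) = 1 (A(L) = (2*L)/((2*L)) = (2*L)*(1/(2*L)) = 1)
48523 - A(t((-7 + o(-5))/(-1 - 5), 13)) = 48523 - 1*1 = 48523 - 1 = 48522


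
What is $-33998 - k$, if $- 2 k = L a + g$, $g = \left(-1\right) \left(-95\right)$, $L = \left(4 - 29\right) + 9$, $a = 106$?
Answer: $- \frac{69597}{2} \approx -34799.0$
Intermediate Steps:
$L = -16$ ($L = -25 + 9 = -16$)
$g = 95$
$k = \frac{1601}{2}$ ($k = - \frac{\left(-16\right) 106 + 95}{2} = - \frac{-1696 + 95}{2} = \left(- \frac{1}{2}\right) \left(-1601\right) = \frac{1601}{2} \approx 800.5$)
$-33998 - k = -33998 - \frac{1601}{2} = - \frac{69597}{2}$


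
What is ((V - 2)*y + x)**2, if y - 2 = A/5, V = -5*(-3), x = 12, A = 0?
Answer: 1444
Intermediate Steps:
V = 15
y = 2 (y = 2 + 0/5 = 2 + 0*(1/5) = 2 + 0 = 2)
((V - 2)*y + x)**2 = ((15 - 2)*2 + 12)**2 = (13*2 + 12)**2 = (26 + 12)**2 = 38**2 = 1444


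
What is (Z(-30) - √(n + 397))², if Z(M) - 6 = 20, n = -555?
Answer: (26 - I*√158)² ≈ 518.0 - 653.63*I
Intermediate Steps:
Z(M) = 26 (Z(M) = 6 + 20 = 26)
(Z(-30) - √(n + 397))² = (26 - √(-555 + 397))² = (26 - √(-158))² = (26 - I*√158)²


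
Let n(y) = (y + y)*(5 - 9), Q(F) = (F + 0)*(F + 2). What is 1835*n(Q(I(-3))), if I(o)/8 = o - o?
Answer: 0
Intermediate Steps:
I(o) = 0 (I(o) = 8*(o - o) = 8*0 = 0)
Q(F) = F*(2 + F)
n(y) = -8*y (n(y) = (2*y)*(-4) = -8*y)
1835*n(Q(I(-3))) = 1835*(-0*(2 + 0)) = 1835*(-0*2) = 1835*(-8*0) = 1835*0 = 0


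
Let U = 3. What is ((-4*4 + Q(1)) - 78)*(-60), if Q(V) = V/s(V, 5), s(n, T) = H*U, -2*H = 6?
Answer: 16940/3 ≈ 5646.7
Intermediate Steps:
H = -3 (H = -1/2*6 = -3)
s(n, T) = -9 (s(n, T) = -3*3 = -9)
Q(V) = -V/9 (Q(V) = V/(-9) = V*(-1/9) = -V/9)
((-4*4 + Q(1)) - 78)*(-60) = ((-4*4 - 1/9*1) - 78)*(-60) = ((-16 - 1/9) - 78)*(-60) = (-145/9 - 78)*(-60) = -847/9*(-60) = 16940/3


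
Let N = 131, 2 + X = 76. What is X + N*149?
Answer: 19593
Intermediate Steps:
X = 74 (X = -2 + 76 = 74)
X + N*149 = 74 + 131*149 = 74 + 19519 = 19593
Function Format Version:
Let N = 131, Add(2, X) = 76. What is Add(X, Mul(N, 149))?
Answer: 19593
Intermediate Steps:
X = 74 (X = Add(-2, 76) = 74)
Add(X, Mul(N, 149)) = Add(74, Mul(131, 149)) = Add(74, 19519) = 19593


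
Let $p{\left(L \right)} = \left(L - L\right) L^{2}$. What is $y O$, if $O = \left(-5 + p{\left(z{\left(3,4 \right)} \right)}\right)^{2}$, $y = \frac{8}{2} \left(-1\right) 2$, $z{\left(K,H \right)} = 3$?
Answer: $-200$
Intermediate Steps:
$p{\left(L \right)} = 0$ ($p{\left(L \right)} = 0 L^{2} = 0$)
$y = -8$ ($y = 8 \cdot \frac{1}{2} \left(-1\right) 2 = 4 \left(-1\right) 2 = \left(-4\right) 2 = -8$)
$O = 25$ ($O = \left(-5 + 0\right)^{2} = \left(-5\right)^{2} = 25$)
$y O = \left(-8\right) 25 = -200$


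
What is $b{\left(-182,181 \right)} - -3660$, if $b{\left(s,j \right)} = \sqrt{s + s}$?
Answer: $3660 + 2 i \sqrt{91} \approx 3660.0 + 19.079 i$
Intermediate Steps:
$b{\left(s,j \right)} = \sqrt{2} \sqrt{s}$ ($b{\left(s,j \right)} = \sqrt{2 s} = \sqrt{2} \sqrt{s}$)
$b{\left(-182,181 \right)} - -3660 = \sqrt{2} \sqrt{-182} - -3660 = \sqrt{2} i \sqrt{182} + 3660 = 2 i \sqrt{91} + 3660 = 3660 + 2 i \sqrt{91}$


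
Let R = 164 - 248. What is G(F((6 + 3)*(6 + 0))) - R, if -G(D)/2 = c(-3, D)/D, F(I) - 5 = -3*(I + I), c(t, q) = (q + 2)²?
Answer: 227774/319 ≈ 714.03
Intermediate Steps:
c(t, q) = (2 + q)²
F(I) = 5 - 6*I (F(I) = 5 - 3*(I + I) = 5 - 6*I)
G(D) = -2*(2 + D)²/D
R = -84
G(F((6 + 3)*(6 + 0))) - R = -2*(2 + (5 - 6*(6 + 3)*(6 + 0)))²/(5 - 6*(6 + 3)*(6 + 0)) - 1*(-84) = -2*(2 + (5 - 54*6))²/(5 - 54*6) + 84 = -2*(2 + (5 - 6*54))²/(5 - 6*54) + 84 = -2*(2 + (5 - 324))²/(5 - 324) + 84 = -2*(2 - 319)²/(-319) + 84 = -2*(-1/319)*(-317)² + 84 = -2*(-1/319)*100489 + 84 = 200978/319 + 84 = 227774/319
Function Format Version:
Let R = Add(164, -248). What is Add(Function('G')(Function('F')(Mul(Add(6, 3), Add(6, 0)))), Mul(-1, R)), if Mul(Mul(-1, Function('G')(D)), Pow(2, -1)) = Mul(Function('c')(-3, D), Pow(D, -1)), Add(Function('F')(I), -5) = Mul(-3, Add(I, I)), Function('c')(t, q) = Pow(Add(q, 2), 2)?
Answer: Rational(227774, 319) ≈ 714.03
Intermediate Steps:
Function('c')(t, q) = Pow(Add(2, q), 2)
Function('F')(I) = Add(5, Mul(-6, I)) (Function('F')(I) = Add(5, Mul(-3, Add(I, I))) = Add(5, Mul(-3, Mul(2, I))) = Add(5, Mul(-6, I)))
Function('G')(D) = Mul(-2, Pow(D, -1), Pow(Add(2, D), 2)) (Function('G')(D) = Mul(-2, Mul(Pow(Add(2, D), 2), Pow(D, -1))) = Mul(-2, Mul(Pow(D, -1), Pow(Add(2, D), 2))) = Mul(-2, Pow(D, -1), Pow(Add(2, D), 2)))
R = -84
Add(Function('G')(Function('F')(Mul(Add(6, 3), Add(6, 0)))), Mul(-1, R)) = Add(Mul(-2, Pow(Add(5, Mul(-6, Mul(Add(6, 3), Add(6, 0)))), -1), Pow(Add(2, Add(5, Mul(-6, Mul(Add(6, 3), Add(6, 0))))), 2)), Mul(-1, -84)) = Add(Mul(-2, Pow(Add(5, Mul(-6, Mul(9, 6))), -1), Pow(Add(2, Add(5, Mul(-6, Mul(9, 6)))), 2)), 84) = Add(Mul(-2, Pow(Add(5, Mul(-6, 54)), -1), Pow(Add(2, Add(5, Mul(-6, 54))), 2)), 84) = Add(Mul(-2, Pow(Add(5, -324), -1), Pow(Add(2, Add(5, -324)), 2)), 84) = Add(Mul(-2, Pow(-319, -1), Pow(Add(2, -319), 2)), 84) = Add(Mul(-2, Rational(-1, 319), Pow(-317, 2)), 84) = Add(Mul(-2, Rational(-1, 319), 100489), 84) = Add(Rational(200978, 319), 84) = Rational(227774, 319)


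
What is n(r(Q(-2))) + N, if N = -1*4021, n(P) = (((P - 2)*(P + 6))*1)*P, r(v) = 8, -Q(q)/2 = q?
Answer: -3349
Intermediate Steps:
Q(q) = -2*q
n(P) = P*(-2 + P)*(6 + P) (n(P) = (((-2 + P)*(6 + P))*1)*P = ((-2 + P)*(6 + P))*P = P*(-2 + P)*(6 + P))
N = -4021
n(r(Q(-2))) + N = 8*(-12 + 8² + 4*8) - 4021 = 8*(-12 + 64 + 32) - 4021 = 8*84 - 4021 = 672 - 4021 = -3349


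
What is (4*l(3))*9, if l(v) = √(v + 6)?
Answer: 108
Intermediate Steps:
l(v) = √(6 + v)
(4*l(3))*9 = (4*√(6 + 3))*9 = (4*√9)*9 = (4*3)*9 = 12*9 = 108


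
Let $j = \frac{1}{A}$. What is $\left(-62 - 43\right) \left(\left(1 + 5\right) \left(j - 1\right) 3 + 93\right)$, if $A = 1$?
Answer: $-9765$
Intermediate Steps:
$j = 1$ ($j = 1^{-1} = 1$)
$\left(-62 - 43\right) \left(\left(1 + 5\right) \left(j - 1\right) 3 + 93\right) = \left(-62 - 43\right) \left(\left(1 + 5\right) \left(1 - 1\right) 3 + 93\right) = \left(-62 - 43\right) \left(6 \cdot 0 \cdot 3 + 93\right) = - 105 \left(0 \cdot 3 + 93\right) = - 105 \left(0 + 93\right) = \left(-105\right) 93 = -9765$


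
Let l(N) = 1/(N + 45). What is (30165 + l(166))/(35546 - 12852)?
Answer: 3182408/2394217 ≈ 1.3292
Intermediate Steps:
l(N) = 1/(45 + N)
(30165 + l(166))/(35546 - 12852) = (30165 + 1/(45 + 166))/(35546 - 12852) = (30165 + 1/211)/22694 = (30165 + 1/211)*(1/22694) = (6364816/211)*(1/22694) = 3182408/2394217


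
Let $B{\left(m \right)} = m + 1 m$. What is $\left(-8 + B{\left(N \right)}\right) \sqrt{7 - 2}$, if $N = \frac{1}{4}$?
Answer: $- \frac{15 \sqrt{5}}{2} \approx -16.771$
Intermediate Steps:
$N = \frac{1}{4} \approx 0.25$
$B{\left(m \right)} = 2 m$ ($B{\left(m \right)} = m + m = 2 m$)
$\left(-8 + B{\left(N \right)}\right) \sqrt{7 - 2} = \left(-8 + 2 \cdot \frac{1}{4}\right) \sqrt{7 - 2} = \left(-8 + \frac{1}{2}\right) \sqrt{5} = - \frac{15 \sqrt{5}}{2}$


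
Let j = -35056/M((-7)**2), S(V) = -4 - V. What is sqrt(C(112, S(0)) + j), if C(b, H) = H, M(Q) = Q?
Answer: 2*I*sqrt(8813)/7 ≈ 26.822*I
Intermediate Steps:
j = -5008/7 (j = -35056/((-7)**2) = -35056/49 = -35056*1/49 = -5008/7 ≈ -715.43)
sqrt(C(112, S(0)) + j) = sqrt((-4 - 1*0) - 5008/7) = sqrt((-4 + 0) - 5008/7) = sqrt(-4 - 5008/7) = sqrt(-5036/7) = 2*I*sqrt(8813)/7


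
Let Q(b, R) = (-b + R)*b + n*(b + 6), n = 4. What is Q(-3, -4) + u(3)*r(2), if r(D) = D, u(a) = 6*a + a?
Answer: 57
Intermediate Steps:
u(a) = 7*a
Q(b, R) = 24 + 4*b + b*(R - b) (Q(b, R) = (-b + R)*b + 4*(b + 6) = (R - b)*b + 4*(6 + b) = b*(R - b) + (24 + 4*b) = 24 + 4*b + b*(R - b))
Q(-3, -4) + u(3)*r(2) = (24 - 1*(-3)**2 + 4*(-3) - 4*(-3)) + (7*3)*2 = (24 - 1*9 - 12 + 12) + 21*2 = (24 - 9 - 12 + 12) + 42 = 15 + 42 = 57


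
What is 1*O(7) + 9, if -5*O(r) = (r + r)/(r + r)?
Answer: 44/5 ≈ 8.8000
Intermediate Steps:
O(r) = -⅕ (O(r) = -(r + r)/(5*(r + r)) = -2*r/(5*(2*r)) = -2*r*1/(2*r)/5 = -⅕*1 = -⅕)
1*O(7) + 9 = 1*(-⅕) + 9 = -⅕ + 9 = 44/5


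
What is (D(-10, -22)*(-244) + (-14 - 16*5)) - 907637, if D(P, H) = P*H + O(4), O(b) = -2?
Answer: -960923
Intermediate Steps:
D(P, H) = -2 + H*P (D(P, H) = P*H - 2 = H*P - 2 = -2 + H*P)
(D(-10, -22)*(-244) + (-14 - 16*5)) - 907637 = ((-2 - 22*(-10))*(-244) + (-14 - 16*5)) - 907637 = ((-2 + 220)*(-244) + (-14 - 80)) - 907637 = (218*(-244) - 94) - 907637 = (-53192 - 94) - 907637 = -53286 - 907637 = -960923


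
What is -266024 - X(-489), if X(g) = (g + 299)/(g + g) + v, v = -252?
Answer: -129962603/489 ≈ -2.6577e+5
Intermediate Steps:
X(g) = -252 + (299 + g)/(2*g) (X(g) = (g + 299)/(g + g) - 252 = (299 + g)/((2*g)) - 252 = (299 + g)*(1/(2*g)) - 252 = (299 + g)/(2*g) - 252 = -252 + (299 + g)/(2*g))
-266024 - X(-489) = -266024 - (299 - 503*(-489))/(2*(-489)) = -266024 - (-1)*(299 + 245967)/(2*489) = -266024 - (-1)*246266/(2*489) = -266024 - 1*(-123133/489) = -266024 + 123133/489 = -129962603/489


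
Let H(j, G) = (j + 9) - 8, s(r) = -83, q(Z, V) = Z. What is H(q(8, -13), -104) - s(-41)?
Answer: 92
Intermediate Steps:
H(j, G) = 1 + j (H(j, G) = (9 + j) - 8 = 1 + j)
H(q(8, -13), -104) - s(-41) = (1 + 8) - 1*(-83) = 9 + 83 = 92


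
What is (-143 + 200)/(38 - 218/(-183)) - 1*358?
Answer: -2557145/7172 ≈ -356.55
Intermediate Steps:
(-143 + 200)/(38 - 218/(-183)) - 1*358 = 57/(38 - 218*(-1/183)) - 358 = 57/(38 + 218/183) - 358 = 57/(7172/183) - 358 = 57*(183/7172) - 358 = 10431/7172 - 358 = -2557145/7172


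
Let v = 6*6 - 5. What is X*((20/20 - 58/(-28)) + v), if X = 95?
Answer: 45315/14 ≈ 3236.8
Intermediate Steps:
v = 31 (v = 36 - 5 = 31)
X*((20/20 - 58/(-28)) + v) = 95*((20/20 - 58/(-28)) + 31) = 95*((20*(1/20) - 58*(-1/28)) + 31) = 95*((1 + 29/14) + 31) = 95*(43/14 + 31) = 95*(477/14) = 45315/14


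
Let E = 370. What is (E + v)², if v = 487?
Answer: 734449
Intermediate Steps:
(E + v)² = (370 + 487)² = 857² = 734449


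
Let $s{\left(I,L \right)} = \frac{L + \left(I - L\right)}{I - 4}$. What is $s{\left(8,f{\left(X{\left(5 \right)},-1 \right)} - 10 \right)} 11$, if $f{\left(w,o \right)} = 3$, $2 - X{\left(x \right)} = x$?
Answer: $22$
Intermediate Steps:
$X{\left(x \right)} = 2 - x$
$s{\left(I,L \right)} = \frac{I}{-4 + I}$
$s{\left(8,f{\left(X{\left(5 \right)},-1 \right)} - 10 \right)} 11 = \frac{8}{-4 + 8} \cdot 11 = \frac{8}{4} \cdot 11 = 8 \cdot \frac{1}{4} \cdot 11 = 2 \cdot 11 = 22$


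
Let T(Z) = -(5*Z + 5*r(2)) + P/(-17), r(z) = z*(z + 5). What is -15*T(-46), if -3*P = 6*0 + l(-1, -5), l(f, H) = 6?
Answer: -40830/17 ≈ -2401.8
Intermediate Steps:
r(z) = z*(5 + z)
P = -2 (P = -(6*0 + 6)/3 = -(0 + 6)/3 = -1/3*6 = -2)
T(Z) = -1188/17 - 5*Z (T(Z) = -(5*Z + 10*(5 + 2)) - 2/(-17) = -(70 + 5*Z) - 2*(-1/17) = -(70 + 5*Z) + 2/17 = -5*(14 + Z) + 2/17 = (-70 - 5*Z) + 2/17 = -1188/17 - 5*Z)
-15*T(-46) = -15*(-1188/17 - 5*(-46)) = -15*(-1188/17 + 230) = -15*2722/17 = -40830/17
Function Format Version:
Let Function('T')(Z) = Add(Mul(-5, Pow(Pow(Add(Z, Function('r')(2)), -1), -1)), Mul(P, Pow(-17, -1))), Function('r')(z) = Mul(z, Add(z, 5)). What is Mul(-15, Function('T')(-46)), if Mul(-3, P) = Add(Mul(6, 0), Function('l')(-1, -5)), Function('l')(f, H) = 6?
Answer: Rational(-40830, 17) ≈ -2401.8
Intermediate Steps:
Function('r')(z) = Mul(z, Add(5, z))
P = -2 (P = Mul(Rational(-1, 3), Add(Mul(6, 0), 6)) = Mul(Rational(-1, 3), Add(0, 6)) = Mul(Rational(-1, 3), 6) = -2)
Function('T')(Z) = Add(Rational(-1188, 17), Mul(-5, Z)) (Function('T')(Z) = Add(Mul(-5, Pow(Pow(Add(Z, Mul(2, Add(5, 2))), -1), -1)), Mul(-2, Pow(-17, -1))) = Add(Mul(-5, Pow(Pow(Add(Z, Mul(2, 7)), -1), -1)), Mul(-2, Rational(-1, 17))) = Add(Mul(-5, Pow(Pow(Add(Z, 14), -1), -1)), Rational(2, 17)) = Add(Mul(-5, Pow(Pow(Add(14, Z), -1), -1)), Rational(2, 17)) = Add(Mul(-5, Add(14, Z)), Rational(2, 17)) = Add(Add(-70, Mul(-5, Z)), Rational(2, 17)) = Add(Rational(-1188, 17), Mul(-5, Z)))
Mul(-15, Function('T')(-46)) = Mul(-15, Add(Rational(-1188, 17), Mul(-5, -46))) = Mul(-15, Add(Rational(-1188, 17), 230)) = Mul(-15, Rational(2722, 17)) = Rational(-40830, 17)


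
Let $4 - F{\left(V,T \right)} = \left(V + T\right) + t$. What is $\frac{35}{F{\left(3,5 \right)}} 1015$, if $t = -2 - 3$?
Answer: $35525$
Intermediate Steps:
$t = -5$
$F{\left(V,T \right)} = 9 - T - V$ ($F{\left(V,T \right)} = 4 - \left(\left(V + T\right) - 5\right) = 4 - \left(\left(T + V\right) - 5\right) = 4 - \left(-5 + T + V\right) = 9 - T - V$)
$\frac{35}{F{\left(3,5 \right)}} 1015 = \frac{35}{9 - 5 - 3} \cdot 1015 = \frac{35}{1} \cdot 1015 = 35 \cdot 1 \cdot 1015 = 35 \cdot 1015 = 35525$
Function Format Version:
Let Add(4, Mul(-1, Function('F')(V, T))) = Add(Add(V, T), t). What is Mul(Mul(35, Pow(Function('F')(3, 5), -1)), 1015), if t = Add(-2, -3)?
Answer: 35525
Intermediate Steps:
t = -5
Function('F')(V, T) = Add(9, Mul(-1, T), Mul(-1, V)) (Function('F')(V, T) = Add(4, Mul(-1, Add(Add(V, T), -5))) = Add(4, Mul(-1, Add(Add(T, V), -5))) = Add(4, Mul(-1, Add(-5, T, V))) = Add(4, Add(5, Mul(-1, T), Mul(-1, V))) = Add(9, Mul(-1, T), Mul(-1, V)))
Mul(Mul(35, Pow(Function('F')(3, 5), -1)), 1015) = Mul(Mul(35, Pow(Add(9, Mul(-1, 5), Mul(-1, 3)), -1)), 1015) = Mul(Mul(35, Pow(Add(9, -5, -3), -1)), 1015) = Mul(Mul(35, Pow(1, -1)), 1015) = Mul(Mul(35, 1), 1015) = Mul(35, 1015) = 35525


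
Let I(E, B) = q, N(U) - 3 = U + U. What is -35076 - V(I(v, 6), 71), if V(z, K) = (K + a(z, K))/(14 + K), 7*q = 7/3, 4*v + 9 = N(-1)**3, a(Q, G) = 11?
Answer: -2981542/85 ≈ -35077.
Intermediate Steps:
N(U) = 3 + 2*U (N(U) = 3 + (U + U) = 3 + 2*U)
v = -2 (v = -9/4 + (3 + 2*(-1))**3/4 = -9/4 + (3 - 2)**3/4 = -9/4 + (1/4)*1**3 = -9/4 + (1/4)*1 = -9/4 + 1/4 = -2)
q = 1/3 (q = (7/3)/7 = (7*(1/3))/7 = (1/7)*(7/3) = 1/3 ≈ 0.33333)
I(E, B) = 1/3
V(z, K) = (11 + K)/(14 + K) (V(z, K) = (K + 11)/(14 + K) = (11 + K)/(14 + K))
-35076 - V(I(v, 6), 71) = -35076 - (11 + 71)/(14 + 71) = -35076 - 82/85 = -2981542/85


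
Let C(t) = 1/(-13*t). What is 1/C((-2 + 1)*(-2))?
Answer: -26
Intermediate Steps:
C(t) = -1/(13*t)
1/C((-2 + 1)*(-2)) = 1/(-(-1/(2*(-2 + 1)))/13) = 1/(-1/(13*((-1*(-2))))) = 1/(-1/13/2) = 1/(-1/13*½) = 1/(-1/26) = -26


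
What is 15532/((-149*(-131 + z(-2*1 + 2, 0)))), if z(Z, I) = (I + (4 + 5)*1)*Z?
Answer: 15532/19519 ≈ 0.79574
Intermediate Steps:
z(Z, I) = Z*(9 + I) (z(Z, I) = (I + 9*1)*Z = (I + 9)*Z = (9 + I)*Z = Z*(9 + I))
15532/((-149*(-131 + z(-2*1 + 2, 0)))) = 15532/((-149*(-131 + (-2*1 + 2)*(9 + 0)))) = 15532/((-149*(-131 + (-2 + 2)*9))) = 15532/((-149*(-131 + 0*9))) = 15532/((-149*(-131 + 0))) = 15532/((-149*(-131))) = 15532/19519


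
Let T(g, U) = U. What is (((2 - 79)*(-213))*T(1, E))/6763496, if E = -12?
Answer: -49203/1690874 ≈ -0.029099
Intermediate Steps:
(((2 - 79)*(-213))*T(1, E))/6763496 = (((2 - 79)*(-213))*(-12))/6763496 = (-77*(-213)*(-12))*(1/6763496) = (16401*(-12))*(1/6763496) = -196812*1/6763496 = -49203/1690874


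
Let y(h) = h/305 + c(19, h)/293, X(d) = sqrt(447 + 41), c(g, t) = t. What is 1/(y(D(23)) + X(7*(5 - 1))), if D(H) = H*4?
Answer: -614563105/486773951693 + 7986103225*sqrt(122)/1947095806772 ≈ 0.044041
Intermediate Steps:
X(d) = 2*sqrt(122) (X(d) = sqrt(488) = 2*sqrt(122))
D(H) = 4*H
y(h) = 598*h/89365 (y(h) = h/305 + h/293 = 598*h/89365)
1/(y(D(23)) + X(7*(5 - 1))) = 1/(598*(4*23)/89365 + 2*sqrt(122)) = 1/((598/89365)*92 + 2*sqrt(122)) = 1/(55016/89365 + 2*sqrt(122))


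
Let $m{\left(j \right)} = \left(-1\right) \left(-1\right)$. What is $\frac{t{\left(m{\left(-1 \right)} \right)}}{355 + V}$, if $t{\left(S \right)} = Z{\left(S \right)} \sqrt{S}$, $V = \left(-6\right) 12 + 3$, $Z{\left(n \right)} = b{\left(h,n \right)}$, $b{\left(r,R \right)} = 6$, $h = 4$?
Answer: $\frac{3}{143} \approx 0.020979$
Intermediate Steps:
$Z{\left(n \right)} = 6$
$m{\left(j \right)} = 1$
$V = -69$ ($V = -72 + 3 = -69$)
$t{\left(S \right)} = 6 \sqrt{S}$
$\frac{t{\left(m{\left(-1 \right)} \right)}}{355 + V} = \frac{6 \sqrt{1}}{355 - 69} = \frac{6 \cdot 1}{286} = 6 \cdot \frac{1}{286} = \frac{3}{143}$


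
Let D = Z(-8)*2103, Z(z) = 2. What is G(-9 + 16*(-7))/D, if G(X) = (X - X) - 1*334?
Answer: -167/2103 ≈ -0.079410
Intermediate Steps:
D = 4206 (D = 2*2103 = 4206)
G(X) = -334 (G(X) = 0 - 334 = -334)
G(-9 + 16*(-7))/D = -334/4206 = -334*1/4206 = -167/2103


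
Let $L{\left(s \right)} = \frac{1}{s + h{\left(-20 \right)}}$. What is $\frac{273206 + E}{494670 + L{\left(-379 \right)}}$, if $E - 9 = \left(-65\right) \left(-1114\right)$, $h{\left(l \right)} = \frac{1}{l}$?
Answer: $\frac{20961465}{30000746} \approx 0.6987$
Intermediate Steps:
$E = 72419$ ($E = 9 - -72410 = 9 + 72410 = 72419$)
$L{\left(s \right)} = \frac{1}{- \frac{1}{20} + s}$ ($L{\left(s \right)} = \frac{1}{s + \frac{1}{-20}} = \frac{1}{s - \frac{1}{20}} = \frac{1}{- \frac{1}{20} + s}$)
$\frac{273206 + E}{494670 + L{\left(-379 \right)}} = \frac{273206 + 72419}{494670 + \frac{20}{-1 + 20 \left(-379\right)}} = \frac{345625}{494670 + \frac{20}{-1 - 7580}} = \frac{345625}{494670 + \frac{20}{-7581}} = \frac{345625}{494670 + 20 \left(- \frac{1}{7581}\right)} = \frac{345625}{494670 - \frac{20}{7581}} = \frac{345625}{\frac{3750093250}{7581}} = 345625 \cdot \frac{7581}{3750093250} = \frac{20961465}{30000746}$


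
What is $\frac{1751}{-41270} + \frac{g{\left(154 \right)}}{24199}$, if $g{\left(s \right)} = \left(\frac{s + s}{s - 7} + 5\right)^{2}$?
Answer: $- \frac{17770014739}{440423493930} \approx -0.040348$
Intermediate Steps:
$g{\left(s \right)} = \left(5 + \frac{2 s}{-7 + s}\right)^{2}$ ($g{\left(s \right)} = \left(\frac{2 s}{-7 + s} + 5\right)^{2} = \left(5 + \frac{2 s}{-7 + s}\right)^{2}$)
$\frac{1751}{-41270} + \frac{g{\left(154 \right)}}{24199} = \frac{1751}{-41270} + \frac{49 \frac{1}{\left(-7 + 154\right)^{2}} \left(-5 + 154\right)^{2}}{24199} = 1751 \left(- \frac{1}{41270}\right) + \frac{49 \cdot 149^{2}}{21609} \cdot \frac{1}{24199} = - \frac{1751}{41270} + 49 \cdot \frac{1}{21609} \cdot 22201 \cdot \frac{1}{24199} = - \frac{1751}{41270} + \frac{22201}{441} \cdot \frac{1}{24199} = - \frac{1751}{41270} + \frac{22201}{10671759} = - \frac{17770014739}{440423493930}$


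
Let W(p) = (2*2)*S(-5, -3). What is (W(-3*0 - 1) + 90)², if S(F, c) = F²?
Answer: 36100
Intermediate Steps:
W(p) = 100 (W(p) = (2*2)*(-5)² = 4*25 = 100)
(W(-3*0 - 1) + 90)² = (100 + 90)² = 190² = 36100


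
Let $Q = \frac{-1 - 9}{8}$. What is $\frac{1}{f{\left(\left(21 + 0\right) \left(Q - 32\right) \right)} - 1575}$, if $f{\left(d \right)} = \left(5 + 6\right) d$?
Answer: $- \frac{4}{37023} \approx -0.00010804$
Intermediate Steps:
$Q = - \frac{5}{4}$ ($Q = \left(-1 - 9\right) \frac{1}{8} = \left(-10\right) \frac{1}{8} = - \frac{5}{4} \approx -1.25$)
$f{\left(d \right)} = 11 d$
$\frac{1}{f{\left(\left(21 + 0\right) \left(Q - 32\right) \right)} - 1575} = \frac{1}{11 \left(21 + 0\right) \left(- \frac{5}{4} - 32\right) - 1575} = \frac{1}{11 \cdot 21 \left(- \frac{133}{4}\right) - 1575} = \frac{1}{11 \left(- \frac{2793}{4}\right) - 1575} = \frac{1}{- \frac{30723}{4} - 1575} = \frac{1}{- \frac{37023}{4}} = - \frac{4}{37023}$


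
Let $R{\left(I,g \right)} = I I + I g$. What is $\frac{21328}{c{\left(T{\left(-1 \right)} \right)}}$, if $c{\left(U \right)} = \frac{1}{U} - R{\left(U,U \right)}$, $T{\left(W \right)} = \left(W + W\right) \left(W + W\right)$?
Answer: $- \frac{85312}{127} \approx -671.75$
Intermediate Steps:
$R{\left(I,g \right)} = I^{2} + I g$
$T{\left(W \right)} = 4 W^{2}$ ($T{\left(W \right)} = 2 W 2 W = 4 W^{2}$)
$c{\left(U \right)} = \frac{1}{U} - 2 U^{2}$ ($c{\left(U \right)} = \frac{1}{U} - U \left(U + U\right) = \frac{1}{U} - U 2 U = \frac{1}{U} - 2 U^{2}$)
$\frac{21328}{c{\left(T{\left(-1 \right)} \right)}} = \frac{21328}{\frac{1}{4 \left(-1\right)^{2}} \left(1 - 2 \left(4 \left(-1\right)^{2}\right)^{3}\right)} = \frac{21328}{\frac{1}{4 \cdot 1} \left(1 - 2 \left(4 \cdot 1\right)^{3}\right)} = \frac{21328}{\frac{1}{4} \left(1 - 2 \cdot 4^{3}\right)} = \frac{21328}{\frac{1}{4} \left(1 - 128\right)} = \frac{21328}{\frac{1}{4} \left(-127\right)} = \frac{21328}{- \frac{127}{4}} = 21328 \left(- \frac{4}{127}\right) = - \frac{85312}{127}$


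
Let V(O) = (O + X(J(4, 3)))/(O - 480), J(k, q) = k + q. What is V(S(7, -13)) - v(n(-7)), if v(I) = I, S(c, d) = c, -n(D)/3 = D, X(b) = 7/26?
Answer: -258447/12298 ≈ -21.015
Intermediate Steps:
X(b) = 7/26 (X(b) = 7*(1/26) = 7/26)
n(D) = -3*D
V(O) = (7/26 + O)/(-480 + O) (V(O) = (O + 7/26)/(O - 480) = (7/26 + O)/(-480 + O))
V(S(7, -13)) - v(n(-7)) = (7/26 + 7)/(-480 + 7) - (-3)*(-7) = (189/26)/(-473) - 1*21 = -1/473*189/26 - 21 = -189/12298 - 21 = -258447/12298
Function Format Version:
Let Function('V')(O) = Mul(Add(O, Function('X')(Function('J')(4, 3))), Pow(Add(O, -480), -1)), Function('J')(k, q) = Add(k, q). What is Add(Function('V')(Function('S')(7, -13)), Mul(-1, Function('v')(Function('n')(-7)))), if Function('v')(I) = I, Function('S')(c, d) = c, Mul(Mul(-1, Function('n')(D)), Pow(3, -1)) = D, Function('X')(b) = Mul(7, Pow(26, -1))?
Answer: Rational(-258447, 12298) ≈ -21.015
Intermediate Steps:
Function('X')(b) = Rational(7, 26) (Function('X')(b) = Mul(7, Rational(1, 26)) = Rational(7, 26))
Function('n')(D) = Mul(-3, D)
Function('V')(O) = Mul(Pow(Add(-480, O), -1), Add(Rational(7, 26), O)) (Function('V')(O) = Mul(Add(O, Rational(7, 26)), Pow(Add(O, -480), -1)) = Mul(Add(Rational(7, 26), O), Pow(Add(-480, O), -1)) = Mul(Pow(Add(-480, O), -1), Add(Rational(7, 26), O)))
Add(Function('V')(Function('S')(7, -13)), Mul(-1, Function('v')(Function('n')(-7)))) = Add(Mul(Pow(Add(-480, 7), -1), Add(Rational(7, 26), 7)), Mul(-1, Mul(-3, -7))) = Add(Mul(Pow(-473, -1), Rational(189, 26)), Mul(-1, 21)) = Add(Mul(Rational(-1, 473), Rational(189, 26)), -21) = Add(Rational(-189, 12298), -21) = Rational(-258447, 12298)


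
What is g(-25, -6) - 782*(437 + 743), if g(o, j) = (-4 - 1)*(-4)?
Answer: -922740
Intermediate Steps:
g(o, j) = 20 (g(o, j) = -5*(-4) = 20)
g(-25, -6) - 782*(437 + 743) = 20 - 782*(437 + 743) = 20 - 782*1180 = 20 - 922760 = -922740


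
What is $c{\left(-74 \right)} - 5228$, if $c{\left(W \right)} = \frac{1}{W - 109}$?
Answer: $- \frac{956725}{183} \approx -5228.0$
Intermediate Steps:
$c{\left(W \right)} = \frac{1}{-109 + W}$
$c{\left(-74 \right)} - 5228 = \frac{1}{-109 - 74} - 5228 = \frac{1}{-183} - 5228 = - \frac{1}{183} - 5228 = - \frac{956725}{183}$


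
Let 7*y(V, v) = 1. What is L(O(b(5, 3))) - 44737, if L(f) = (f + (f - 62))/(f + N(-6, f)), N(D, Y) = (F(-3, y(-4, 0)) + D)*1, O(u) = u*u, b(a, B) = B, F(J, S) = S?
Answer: -44751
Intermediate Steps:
y(V, v) = 1/7 (y(V, v) = (1/7)*1 = 1/7)
O(u) = u**2
N(D, Y) = 1/7 + D (N(D, Y) = (1/7 + D)*1 = 1/7 + D)
L(f) = (-62 + 2*f)/(-41/7 + f) (L(f) = (f + (f - 62))/(f + (1/7 - 6)) = (f + (-62 + f))/(f - 41/7) = (-62 + 2*f)/(-41/7 + f))
L(O(b(5, 3))) - 44737 = 14*(-31 + 3**2)/(-41 + 7*3**2) - 44737 = 14*(-31 + 9)/(-41 + 7*9) - 44737 = 14*(-22)/(-41 + 63) - 44737 = 14*(-22)/22 - 44737 = 14*(1/22)*(-22) - 44737 = -14 - 44737 = -44751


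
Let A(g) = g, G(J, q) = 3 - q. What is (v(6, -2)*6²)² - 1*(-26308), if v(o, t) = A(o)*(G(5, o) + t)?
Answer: 1192708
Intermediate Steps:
v(o, t) = o*(3 + t - o) (v(o, t) = o*((3 - o) + t) = o*(3 + t - o))
(v(6, -2)*6²)² - 1*(-26308) = ((6*(3 - 2 - 1*6))*6²)² - 1*(-26308) = ((6*(3 - 2 - 6))*36)² + 26308 = ((6*(-5))*36)² + 26308 = (-30*36)² + 26308 = (-1080)² + 26308 = 1166400 + 26308 = 1192708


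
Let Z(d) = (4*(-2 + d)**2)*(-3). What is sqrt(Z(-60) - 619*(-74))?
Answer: I*sqrt(322) ≈ 17.944*I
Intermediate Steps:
Z(d) = -12*(-2 + d)**2
sqrt(Z(-60) - 619*(-74)) = sqrt(-12*(-2 - 60)**2 - 619*(-74)) = sqrt(-12*(-62)**2 + 45806) = sqrt(-12*3844 + 45806) = sqrt(-46128 + 45806) = sqrt(-322) = I*sqrt(322)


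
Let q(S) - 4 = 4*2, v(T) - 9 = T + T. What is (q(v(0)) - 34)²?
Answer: 484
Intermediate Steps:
v(T) = 9 + 2*T (v(T) = 9 + (T + T) = 9 + 2*T)
q(S) = 12 (q(S) = 4 + 4*2 = 4 + 8 = 12)
(q(v(0)) - 34)² = (12 - 34)² = (-22)² = 484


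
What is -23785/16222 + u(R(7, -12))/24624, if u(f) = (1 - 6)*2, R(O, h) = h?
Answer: -146461015/99862632 ≈ -1.4666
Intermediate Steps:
u(f) = -10 (u(f) = -5*2 = -10)
-23785/16222 + u(R(7, -12))/24624 = -23785/16222 - 10/24624 = -23785*1/16222 - 10*1/24624 = -23785/16222 - 5/12312 = -146461015/99862632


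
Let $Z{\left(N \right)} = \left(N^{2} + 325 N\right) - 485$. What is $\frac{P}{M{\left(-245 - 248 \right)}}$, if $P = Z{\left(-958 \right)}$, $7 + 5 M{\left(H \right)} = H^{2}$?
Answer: $\frac{3029645}{243042} \approx 12.466$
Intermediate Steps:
$Z{\left(N \right)} = -485 + N^{2} + 325 N$
$M{\left(H \right)} = - \frac{7}{5} + \frac{H^{2}}{5}$
$P = 605929$ ($P = -485 + \left(-958\right)^{2} + 325 \left(-958\right) = -485 + 917764 - 311350 = 605929$)
$\frac{P}{M{\left(-245 - 248 \right)}} = \frac{605929}{- \frac{7}{5} + \frac{\left(-245 - 248\right)^{2}}{5}} = \frac{605929}{- \frac{7}{5} + \frac{\left(-493\right)^{2}}{5}} = \frac{605929}{- \frac{7}{5} + \frac{1}{5} \cdot 243049} = \frac{605929}{- \frac{7}{5} + \frac{243049}{5}} = \frac{605929}{\frac{243042}{5}} = 605929 \cdot \frac{5}{243042} = \frac{3029645}{243042}$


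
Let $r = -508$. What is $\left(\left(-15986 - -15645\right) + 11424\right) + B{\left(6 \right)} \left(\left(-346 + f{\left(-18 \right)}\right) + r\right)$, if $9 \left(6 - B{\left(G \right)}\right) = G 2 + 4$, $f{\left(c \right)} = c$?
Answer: $\frac{66611}{9} \approx 7401.2$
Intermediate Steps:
$B{\left(G \right)} = \frac{50}{9} - \frac{2 G}{9}$ ($B{\left(G \right)} = 6 - \frac{G 2 + 4}{9} = 6 - \frac{2 G + 4}{9} = 6 - \frac{4 + 2 G}{9} = 6 - \left(\frac{4}{9} + \frac{2 G}{9}\right) = \frac{50}{9} - \frac{2 G}{9}$)
$\left(\left(-15986 - -15645\right) + 11424\right) + B{\left(6 \right)} \left(\left(-346 + f{\left(-18 \right)}\right) + r\right) = \left(\left(-15986 - -15645\right) + 11424\right) + \left(\frac{50}{9} - \frac{4}{3}\right) \left(\left(-346 - 18\right) - 508\right) = \left(\left(-15986 + 15645\right) + 11424\right) + \left(\frac{50}{9} - \frac{4}{3}\right) \left(-364 - 508\right) = \left(-341 + 11424\right) + \frac{38}{9} \left(-872\right) = 11083 - \frac{33136}{9} = \frac{66611}{9}$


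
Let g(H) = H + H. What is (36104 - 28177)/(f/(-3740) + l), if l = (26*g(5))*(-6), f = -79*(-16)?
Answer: -7411745/1458916 ≈ -5.0803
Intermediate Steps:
g(H) = 2*H
f = 1264
l = -1560 (l = (26*(2*5))*(-6) = (26*10)*(-6) = 260*(-6) = -1560)
(36104 - 28177)/(f/(-3740) + l) = (36104 - 28177)/(1264/(-3740) - 1560) = 7927/(1264*(-1/3740) - 1560) = 7927/(-316/935 - 1560) = 7927/(-1458916/935) = 7927*(-935/1458916) = -7411745/1458916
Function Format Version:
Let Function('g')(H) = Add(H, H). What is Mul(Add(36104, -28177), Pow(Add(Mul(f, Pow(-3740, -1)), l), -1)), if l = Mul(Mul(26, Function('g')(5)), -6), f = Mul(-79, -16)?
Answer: Rational(-7411745, 1458916) ≈ -5.0803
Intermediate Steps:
Function('g')(H) = Mul(2, H)
f = 1264
l = -1560 (l = Mul(Mul(26, Mul(2, 5)), -6) = Mul(Mul(26, 10), -6) = Mul(260, -6) = -1560)
Mul(Add(36104, -28177), Pow(Add(Mul(f, Pow(-3740, -1)), l), -1)) = Mul(Add(36104, -28177), Pow(Add(Mul(1264, Pow(-3740, -1)), -1560), -1)) = Mul(7927, Pow(Add(Mul(1264, Rational(-1, 3740)), -1560), -1)) = Mul(7927, Pow(Add(Rational(-316, 935), -1560), -1)) = Mul(7927, Pow(Rational(-1458916, 935), -1)) = Mul(7927, Rational(-935, 1458916)) = Rational(-7411745, 1458916)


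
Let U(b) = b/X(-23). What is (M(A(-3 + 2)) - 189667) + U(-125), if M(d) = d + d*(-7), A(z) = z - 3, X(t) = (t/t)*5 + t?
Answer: -3413449/18 ≈ -1.8964e+5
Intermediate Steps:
X(t) = 5 + t (X(t) = 1*5 + t = 5 + t)
A(z) = -3 + z
U(b) = -b/18 (U(b) = b/(5 - 23) = b/(-18) = b*(-1/18) = -b/18)
M(d) = -6*d (M(d) = d - 7*d = -6*d)
(M(A(-3 + 2)) - 189667) + U(-125) = (-6*(-3 + (-3 + 2)) - 189667) - 1/18*(-125) = (-6*(-3 - 1) - 189667) + 125/18 = (-6*(-4) - 189667) + 125/18 = (24 - 189667) + 125/18 = -189643 + 125/18 = -3413449/18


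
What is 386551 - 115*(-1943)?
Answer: 609996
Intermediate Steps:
386551 - 115*(-1943) = 386551 - 1*(-223445) = 386551 + 223445 = 609996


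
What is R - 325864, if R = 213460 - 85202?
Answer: -197606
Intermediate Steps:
R = 128258
R - 325864 = 128258 - 325864 = -197606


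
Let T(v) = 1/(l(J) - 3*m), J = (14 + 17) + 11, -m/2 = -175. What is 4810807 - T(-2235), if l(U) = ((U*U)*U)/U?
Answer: 3434916197/714 ≈ 4.8108e+6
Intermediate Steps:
m = 350 (m = -2*(-175) = 350)
J = 42 (J = 31 + 11 = 42)
l(U) = U² (l(U) = (U²*U)/U = U³/U = U²)
T(v) = 1/714 (T(v) = 1/(42² - 3*350) = 1/(1764 - 1050) = 1/714)
4810807 - T(-2235) = 4810807 - 1*1/714 = 4810807 - 1/714 = 3434916197/714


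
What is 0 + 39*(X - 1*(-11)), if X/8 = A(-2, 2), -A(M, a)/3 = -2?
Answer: 2301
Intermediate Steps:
A(M, a) = 6 (A(M, a) = -3*(-2) = 6)
X = 48 (X = 8*6 = 48)
0 + 39*(X - 1*(-11)) = 0 + 39*(48 - 1*(-11)) = 0 + 39*(48 + 11) = 0 + 39*59 = 0 + 2301 = 2301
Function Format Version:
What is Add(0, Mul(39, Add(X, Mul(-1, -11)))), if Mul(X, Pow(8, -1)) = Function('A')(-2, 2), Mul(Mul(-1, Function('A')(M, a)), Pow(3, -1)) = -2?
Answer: 2301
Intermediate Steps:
Function('A')(M, a) = 6 (Function('A')(M, a) = Mul(-3, -2) = 6)
X = 48 (X = Mul(8, 6) = 48)
Add(0, Mul(39, Add(X, Mul(-1, -11)))) = Add(0, Mul(39, Add(48, Mul(-1, -11)))) = Add(0, Mul(39, Add(48, 11))) = Add(0, Mul(39, 59)) = Add(0, 2301) = 2301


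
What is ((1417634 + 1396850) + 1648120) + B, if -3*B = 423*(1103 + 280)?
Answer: 4267601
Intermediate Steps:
B = -195003 (B = -141*(1103 + 280) = -141*1383 = -⅓*585009 = -195003)
((1417634 + 1396850) + 1648120) + B = ((1417634 + 1396850) + 1648120) - 195003 = (2814484 + 1648120) - 195003 = 4462604 - 195003 = 4267601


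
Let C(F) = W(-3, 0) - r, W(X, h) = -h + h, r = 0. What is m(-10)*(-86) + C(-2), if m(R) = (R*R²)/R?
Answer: -8600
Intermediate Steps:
m(R) = R² (m(R) = R³/R = R²)
W(X, h) = 0
C(F) = 0 (C(F) = 0 - 1*0 = 0 + 0 = 0)
m(-10)*(-86) + C(-2) = (-10)²*(-86) + 0 = 100*(-86) + 0 = -8600 + 0 = -8600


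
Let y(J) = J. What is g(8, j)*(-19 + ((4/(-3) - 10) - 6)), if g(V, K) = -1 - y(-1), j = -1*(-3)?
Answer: 0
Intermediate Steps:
j = 3
g(V, K) = 0 (g(V, K) = -1 - 1*(-1) = -1 + 1 = 0)
g(8, j)*(-19 + ((4/(-3) - 10) - 6)) = 0*(-19 + ((4/(-3) - 10) - 6)) = 0*(-19 + ((4*(-⅓) - 10) - 6)) = 0*(-19 + ((-4/3 - 10) - 6)) = 0*(-19 + (-34/3 - 6)) = 0*(-19 - 52/3) = 0*(-109/3) = 0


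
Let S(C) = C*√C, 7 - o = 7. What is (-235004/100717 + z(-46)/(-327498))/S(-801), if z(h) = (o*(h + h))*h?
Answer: -235004*I*√89/21540042639 ≈ -0.00010293*I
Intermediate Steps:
o = 0 (o = 7 - 1*7 = 7 - 7 = 0)
z(h) = 0 (z(h) = (0*(h + h))*h = (0*(2*h))*h = 0*h = 0)
S(C) = C^(3/2)
(-235004/100717 + z(-46)/(-327498))/S(-801) = (-235004/100717 + 0/(-327498))/((-801)^(3/2)) = (-235004*1/100717 + 0*(-1/327498))/((-2403*I*√89)) = (-235004/100717 + 0)*(I*√89/213867) = -235004*I*√89/21540042639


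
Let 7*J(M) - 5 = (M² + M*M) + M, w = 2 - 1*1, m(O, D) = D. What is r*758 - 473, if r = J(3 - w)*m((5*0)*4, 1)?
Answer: 8059/7 ≈ 1151.3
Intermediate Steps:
w = 1 (w = 2 - 1 = 1)
J(M) = 5/7 + M/7 + 2*M²/7 (J(M) = 5/7 + ((M² + M*M) + M)/7 = 5/7 + ((M² + M²) + M)/7 = 5/7 + (2*M² + M)/7 = 5/7 + (M + 2*M²)/7 = 5/7 + (M/7 + 2*M²/7) = 5/7 + M/7 + 2*M²/7)
r = 15/7 (r = (5/7 + (3 - 1*1)/7 + 2*(3 - 1*1)²/7)*1 = (5/7 + (3 - 1)/7 + 2*(3 - 1)²/7)*1 = (5/7 + (⅐)*2 + (2/7)*2²)*1 = (5/7 + 2/7 + (2/7)*4)*1 = (5/7 + 2/7 + 8/7)*1 = (15/7)*1 = 15/7 ≈ 2.1429)
r*758 - 473 = (15/7)*758 - 473 = 11370/7 - 473 = 8059/7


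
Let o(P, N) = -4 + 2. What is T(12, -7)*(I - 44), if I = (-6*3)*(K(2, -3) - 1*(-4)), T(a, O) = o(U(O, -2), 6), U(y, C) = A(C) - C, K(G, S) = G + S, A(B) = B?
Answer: 196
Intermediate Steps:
U(y, C) = 0 (U(y, C) = C - C = 0)
o(P, N) = -2
T(a, O) = -2
I = -54 (I = (-6*3)*((2 - 3) - 1*(-4)) = -18*(-1 + 4) = -18*3 = -54)
T(12, -7)*(I - 44) = -2*(-54 - 44) = -2*(-98) = 196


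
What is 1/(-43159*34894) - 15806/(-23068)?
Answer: 40759726412/59486610767 ≈ 0.68519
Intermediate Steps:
1/(-43159*34894) - 15806/(-23068) = -1/43159*1/34894 - 15806*(-1/23068) = -1/1505990146 + 7903/11534 = 40759726412/59486610767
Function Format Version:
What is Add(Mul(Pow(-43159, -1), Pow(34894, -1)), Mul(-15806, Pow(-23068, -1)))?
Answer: Rational(40759726412, 59486610767) ≈ 0.68519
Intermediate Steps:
Add(Mul(Pow(-43159, -1), Pow(34894, -1)), Mul(-15806, Pow(-23068, -1))) = Add(Mul(Rational(-1, 43159), Rational(1, 34894)), Mul(-15806, Rational(-1, 23068))) = Add(Rational(-1, 1505990146), Rational(7903, 11534)) = Rational(40759726412, 59486610767)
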